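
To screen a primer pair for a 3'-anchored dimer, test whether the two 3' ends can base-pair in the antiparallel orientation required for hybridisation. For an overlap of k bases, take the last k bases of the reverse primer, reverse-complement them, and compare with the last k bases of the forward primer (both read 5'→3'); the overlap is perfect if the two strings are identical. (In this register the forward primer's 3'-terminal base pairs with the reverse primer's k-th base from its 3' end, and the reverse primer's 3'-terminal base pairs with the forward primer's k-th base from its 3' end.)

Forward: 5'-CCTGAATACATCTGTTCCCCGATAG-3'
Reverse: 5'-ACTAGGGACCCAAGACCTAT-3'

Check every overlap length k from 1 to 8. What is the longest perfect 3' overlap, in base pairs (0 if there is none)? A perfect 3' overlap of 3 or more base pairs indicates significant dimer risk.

Last 8 bases (5'→3') — forward …CCCGATAG, reverse …AGACCTAT.
Reverse complement of the reverse primer's last 8 bases: ATAGGTCT; its first k bases are the reverse complement of the reverse primer's last k bases, so a perfect k-base overlap needs the forward primer's last k bases to equal them.
Comparing (forward last k vs required): k=1: G vs A ✗; k=2: AG vs AT ✗; k=3: TAG vs ATA ✗; k=4: ATAG vs ATAG ✓; k=5: GATAG vs ATAGG ✗; k=6: CGATAG vs ATAGGT ✗; k=7: CCGATAG vs ATAGGTC ✗; k=8: CCCGATAG vs ATAGGTCT ✗.
Only k = 4 is perfect, so the longest perfect 3' overlap is 4.

Longest perfect overlap: 4 complementary base pairs; significant dimer risk (threshold 3).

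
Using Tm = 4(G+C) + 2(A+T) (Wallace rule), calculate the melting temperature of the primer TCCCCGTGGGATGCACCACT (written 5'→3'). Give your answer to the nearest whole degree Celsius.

66°C

Base counts: A=3, T=4, G=5, C=8 (length 20).
Tm = 2·(3+4) + 4·(5+8) = 2·7 + 4·13 = 14 + 52 = 66°C.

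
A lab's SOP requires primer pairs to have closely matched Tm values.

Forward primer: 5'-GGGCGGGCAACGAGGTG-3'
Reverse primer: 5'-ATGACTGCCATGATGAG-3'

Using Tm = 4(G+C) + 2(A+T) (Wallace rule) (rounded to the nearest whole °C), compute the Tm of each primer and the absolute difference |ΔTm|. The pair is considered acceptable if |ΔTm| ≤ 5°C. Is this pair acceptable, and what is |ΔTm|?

Forward: A=3 T=1 G=10 C=3 → Tm = 2·4 + 4·13 = 60°C.
Reverse: A=5 T=4 G=5 C=3 → Tm = 2·9 + 4·8 = 50°C.
|ΔTm| = |60 − 50| = 10°C, > 5°C.

|ΔTm| = 10°C; the pair is not acceptable.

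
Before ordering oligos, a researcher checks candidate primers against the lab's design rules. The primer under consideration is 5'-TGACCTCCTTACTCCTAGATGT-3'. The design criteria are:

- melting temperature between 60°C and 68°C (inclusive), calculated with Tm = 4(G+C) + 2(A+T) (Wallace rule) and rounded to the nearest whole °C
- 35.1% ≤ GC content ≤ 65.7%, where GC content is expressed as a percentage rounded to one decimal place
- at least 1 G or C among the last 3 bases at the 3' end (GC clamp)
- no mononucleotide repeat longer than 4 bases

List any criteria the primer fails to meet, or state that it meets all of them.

Base counts: A=4, T=8, G=3, C=7 (length 22).
Tm: Tm = 2·12 + 4·10 = 64°C ✓
GC content: GC 10/22 = 45.5% ✓
GC clamp: 3' end TGT has 1 G/C ✓
homopolymer run: longest run = 2 ✓

Meets all criteria.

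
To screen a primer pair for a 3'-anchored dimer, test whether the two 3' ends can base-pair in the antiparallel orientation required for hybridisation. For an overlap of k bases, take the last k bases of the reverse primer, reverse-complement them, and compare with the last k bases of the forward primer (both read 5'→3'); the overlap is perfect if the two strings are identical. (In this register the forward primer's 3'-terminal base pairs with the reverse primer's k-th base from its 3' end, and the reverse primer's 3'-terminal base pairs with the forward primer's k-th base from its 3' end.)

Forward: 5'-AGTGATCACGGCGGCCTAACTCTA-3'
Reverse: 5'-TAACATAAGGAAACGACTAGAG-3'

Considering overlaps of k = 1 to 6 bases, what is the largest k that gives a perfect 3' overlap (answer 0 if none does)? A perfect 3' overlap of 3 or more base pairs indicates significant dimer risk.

Last 6 bases (5'→3') — forward …ACTCTA, reverse …CTAGAG.
Reverse complement of the reverse primer's last 6 bases: CTCTAG; its first k bases are the reverse complement of the reverse primer's last k bases, so a perfect k-base overlap needs the forward primer's last k bases to equal them.
Comparing (forward last k vs required): k=1: A vs C ✗; k=2: TA vs CT ✗; k=3: CTA vs CTC ✗; k=4: TCTA vs CTCT ✗; k=5: CTCTA vs CTCTA ✓; k=6: ACTCTA vs CTCTAG ✗.
Only k = 5 is perfect, so the longest perfect 3' overlap is 5.

Longest perfect overlap: 5 complementary base pairs; significant dimer risk (threshold 3).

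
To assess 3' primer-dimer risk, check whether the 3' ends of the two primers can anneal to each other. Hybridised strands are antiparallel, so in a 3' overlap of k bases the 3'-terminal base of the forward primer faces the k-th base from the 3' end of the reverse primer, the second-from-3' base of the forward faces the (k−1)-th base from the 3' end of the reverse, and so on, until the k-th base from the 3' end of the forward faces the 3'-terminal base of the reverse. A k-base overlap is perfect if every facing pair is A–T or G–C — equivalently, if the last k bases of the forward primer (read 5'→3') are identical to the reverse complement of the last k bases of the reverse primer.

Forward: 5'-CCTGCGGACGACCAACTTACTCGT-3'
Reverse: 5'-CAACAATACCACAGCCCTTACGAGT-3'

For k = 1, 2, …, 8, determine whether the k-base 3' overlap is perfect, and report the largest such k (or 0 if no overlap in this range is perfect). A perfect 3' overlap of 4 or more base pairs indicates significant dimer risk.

Longest perfect overlap: 6 complementary base pairs; significant dimer risk (threshold 4).

Last 8 bases (5'→3') — forward …TTACTCGT, reverse …TTACGAGT.
Reverse complement of the reverse primer's last 8 bases: ACTCGTAA; its first k bases are the reverse complement of the reverse primer's last k bases, so a perfect k-base overlap needs the forward primer's last k bases to equal them.
Comparing (forward last k vs required): k=1: T vs A ✗; k=2: GT vs AC ✗; k=3: CGT vs ACT ✗; k=4: TCGT vs ACTC ✗; k=5: CTCGT vs ACTCG ✗; k=6: ACTCGT vs ACTCGT ✓; k=7: TACTCGT vs ACTCGTA ✗; k=8: TTACTCGT vs ACTCGTAA ✗.
Only k = 6 is perfect, so the longest perfect 3' overlap is 6.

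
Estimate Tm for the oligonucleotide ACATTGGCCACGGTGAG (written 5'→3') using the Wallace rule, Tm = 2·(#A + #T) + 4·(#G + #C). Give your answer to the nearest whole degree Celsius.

54°C

Base counts: A=4, T=3, G=6, C=4 (length 17).
Tm = 2·(4+3) + 4·(6+4) = 2·7 + 4·10 = 14 + 40 = 54°C.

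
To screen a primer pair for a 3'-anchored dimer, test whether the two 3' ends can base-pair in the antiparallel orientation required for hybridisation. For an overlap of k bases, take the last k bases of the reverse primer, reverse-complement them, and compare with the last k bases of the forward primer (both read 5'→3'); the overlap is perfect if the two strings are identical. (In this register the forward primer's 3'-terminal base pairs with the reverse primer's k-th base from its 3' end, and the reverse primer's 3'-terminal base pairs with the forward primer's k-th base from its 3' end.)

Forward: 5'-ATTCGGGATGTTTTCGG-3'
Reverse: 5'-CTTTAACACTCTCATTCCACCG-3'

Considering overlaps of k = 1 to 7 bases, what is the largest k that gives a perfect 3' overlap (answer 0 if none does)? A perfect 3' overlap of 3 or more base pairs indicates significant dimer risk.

Last 7 bases (5'→3') — forward …TTTTCGG, reverse …TCCACCG.
Reverse complement of the reverse primer's last 7 bases: CGGTGGA; its first k bases are the reverse complement of the reverse primer's last k bases, so a perfect k-base overlap needs the forward primer's last k bases to equal them.
Comparing (forward last k vs required): k=1: G vs C ✗; k=2: GG vs CG ✗; k=3: CGG vs CGG ✓; k=4: TCGG vs CGGT ✗; k=5: TTCGG vs CGGTG ✗; k=6: TTTCGG vs CGGTGG ✗; k=7: TTTTCGG vs CGGTGGA ✗.
Only k = 3 is perfect, so the longest perfect 3' overlap is 3.

Longest perfect overlap: 3 complementary base pairs; significant dimer risk (threshold 3).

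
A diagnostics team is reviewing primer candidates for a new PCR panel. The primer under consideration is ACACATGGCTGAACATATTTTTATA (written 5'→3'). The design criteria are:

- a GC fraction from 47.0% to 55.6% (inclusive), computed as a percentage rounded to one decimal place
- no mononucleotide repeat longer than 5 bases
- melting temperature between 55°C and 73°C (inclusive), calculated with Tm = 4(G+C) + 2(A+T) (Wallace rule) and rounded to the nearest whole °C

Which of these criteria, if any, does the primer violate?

Base counts: A=9, T=9, G=3, C=4 (length 25).
GC content: GC 7/25 = 28.0%, outside 47.0–55.6% ✗
homopolymer run: longest run = 5 ✓
Tm: Tm = 2·18 + 4·7 = 64°C ✓

Fails: GC content.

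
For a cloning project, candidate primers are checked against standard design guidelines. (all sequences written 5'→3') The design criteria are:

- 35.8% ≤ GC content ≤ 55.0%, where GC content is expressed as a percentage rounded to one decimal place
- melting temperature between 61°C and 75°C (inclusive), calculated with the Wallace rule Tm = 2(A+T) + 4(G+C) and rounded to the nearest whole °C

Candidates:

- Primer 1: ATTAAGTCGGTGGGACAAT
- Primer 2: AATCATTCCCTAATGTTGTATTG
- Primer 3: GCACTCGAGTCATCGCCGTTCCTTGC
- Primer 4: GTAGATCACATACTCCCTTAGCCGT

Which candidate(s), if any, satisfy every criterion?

Primer 4 only.

Primer 1 (19 nt, A=6 T=5 G=6 C=2): GC 8/19 = 42.1% ✓; Tm = 2·11 + 4·8 = 54°C, outside 61–75°C ✗ — fails.
Primer 2 (23 nt, A=6 T=10 G=3 C=4): GC 7/23 = 30.4%, outside 35.8–55.0% ✗; Tm = 2·16 + 4·7 = 60°C, outside 61–75°C ✗ — fails.
Primer 3 (26 nt, A=3 T=7 G=6 C=10): GC 16/26 = 61.5%, outside 35.8–55.0% ✗; Tm = 2·10 + 4·16 = 84°C, outside 61–75°C ✗ — fails.
Primer 4 (25 nt, A=6 T=7 G=4 C=8): GC 12/25 = 48.0% ✓; Tm = 2·13 + 4·12 = 74°C ✓ — passes.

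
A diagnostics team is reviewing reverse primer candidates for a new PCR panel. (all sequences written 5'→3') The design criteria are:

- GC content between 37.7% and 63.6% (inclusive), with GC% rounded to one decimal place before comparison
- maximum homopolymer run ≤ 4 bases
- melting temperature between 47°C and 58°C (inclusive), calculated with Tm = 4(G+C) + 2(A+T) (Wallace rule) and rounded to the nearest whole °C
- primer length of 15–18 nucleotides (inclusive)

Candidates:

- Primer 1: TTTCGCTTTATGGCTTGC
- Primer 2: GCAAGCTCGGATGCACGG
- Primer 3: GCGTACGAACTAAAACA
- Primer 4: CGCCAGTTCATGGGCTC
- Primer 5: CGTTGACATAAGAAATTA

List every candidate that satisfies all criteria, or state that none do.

Primer 1 and Primer 3.

Primer 1 (18 nt, A=1 T=9 G=4 C=4): GC 8/18 = 44.4% ✓; longest run = 3 ✓; Tm = 2·10 + 4·8 = 52°C ✓; length 18 ✓ — passes.
Primer 2 (18 nt, A=4 T=2 G=7 C=5): GC 12/18 = 66.7%, outside 37.7–63.6% ✗; longest run = 2 ✓; Tm = 2·6 + 4·12 = 60°C, outside 47–58°C ✗; length 18 ✓ — fails.
Primer 3 (17 nt, A=8 T=2 G=3 C=4): GC 7/17 = 41.2% ✓; longest run = 4 ✓; Tm = 2·10 + 4·7 = 48°C ✓; length 17 ✓ — passes.
Primer 4 (17 nt, A=2 T=4 G=5 C=6): GC 11/17 = 64.7%, outside 37.7–63.6% ✗; longest run = 3 ✓; Tm = 2·6 + 4·11 = 56°C ✓; length 17 ✓ — fails.
Primer 5 (18 nt, A=8 T=5 G=3 C=2): GC 5/18 = 27.8%, outside 37.7–63.6% ✗; longest run = 3 ✓; Tm = 2·13 + 4·5 = 46°C, outside 47–58°C ✗; length 18 ✓ — fails.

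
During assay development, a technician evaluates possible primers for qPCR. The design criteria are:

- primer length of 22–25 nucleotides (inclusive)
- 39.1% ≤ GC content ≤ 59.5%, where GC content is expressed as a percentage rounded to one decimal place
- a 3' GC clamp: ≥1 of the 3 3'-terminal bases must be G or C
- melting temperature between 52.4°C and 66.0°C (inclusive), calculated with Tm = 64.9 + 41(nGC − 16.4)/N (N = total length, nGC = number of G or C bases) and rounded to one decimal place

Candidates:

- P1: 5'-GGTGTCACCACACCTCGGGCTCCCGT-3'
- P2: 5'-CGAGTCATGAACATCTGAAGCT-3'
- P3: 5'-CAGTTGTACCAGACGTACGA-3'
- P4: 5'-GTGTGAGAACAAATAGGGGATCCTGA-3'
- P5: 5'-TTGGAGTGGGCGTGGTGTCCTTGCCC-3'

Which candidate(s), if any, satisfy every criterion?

P2 only.

P1 (26 nt, A=3 T=5 G=7 C=11): length 26, outside 22–25 ✗; GC 18/26 = 69.2%, outside 39.1–59.5% ✗; 3' end CGT has 2 G/C ✓; Tm = 64.9 + 41·(18 − 16.4)/26 = 67.4°C, outside 52.4–66.0°C ✗ — fails.
P2 (22 nt, A=7 T=5 G=5 C=5): length 22 ✓; GC 10/22 = 45.5% ✓; 3' end GCT has 2 G/C ✓; Tm = 64.9 + 41·(10 − 16.4)/22 = 53.0°C ✓ — passes.
P3 (20 nt, A=6 T=4 G=5 C=5): length 20, outside 22–25 ✗; GC 10/20 = 50.0% ✓; 3' end CGA has 2 G/C ✓; Tm = 64.9 + 41·(10 − 16.4)/20 = 51.8°C, outside 52.4–66.0°C ✗ — fails.
P4 (26 nt, A=9 T=5 G=9 C=3): length 26, outside 22–25 ✗; GC 12/26 = 46.2% ✓; 3' end TGA has 1 G/C ✓; Tm = 64.9 + 41·(12 − 16.4)/26 = 58.0°C ✓ — fails.
P5 (26 nt, A=1 T=8 G=11 C=6): length 26, outside 22–25 ✗; GC 17/26 = 65.4%, outside 39.1–59.5% ✗; 3' end CCC has 3 G/C ✓; Tm = 64.9 + 41·(17 − 16.4)/26 = 65.8°C ✓ — fails.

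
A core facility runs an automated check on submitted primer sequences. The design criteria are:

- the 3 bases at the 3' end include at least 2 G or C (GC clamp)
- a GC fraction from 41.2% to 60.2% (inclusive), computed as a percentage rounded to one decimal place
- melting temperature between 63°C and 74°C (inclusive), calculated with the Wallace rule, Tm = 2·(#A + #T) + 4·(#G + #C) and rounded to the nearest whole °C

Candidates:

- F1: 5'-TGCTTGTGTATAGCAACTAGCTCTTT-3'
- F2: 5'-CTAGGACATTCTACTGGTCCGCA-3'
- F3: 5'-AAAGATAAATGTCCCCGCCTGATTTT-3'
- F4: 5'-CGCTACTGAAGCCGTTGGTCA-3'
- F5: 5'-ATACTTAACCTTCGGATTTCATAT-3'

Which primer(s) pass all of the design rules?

F2 only.

F1 (26 nt, A=5 T=11 G=5 C=5): 3' end TTT has 0 G/C, need ≥2 ✗; GC 10/26 = 38.5%, outside 41.2–60.2% ✗; Tm = 2·16 + 4·10 = 72°C ✓ — fails.
F2 (23 nt, A=5 T=6 G=5 C=7): 3' end GCA has 2 G/C ✓; GC 12/23 = 52.2% ✓; Tm = 2·11 + 4·12 = 70°C ✓ — passes.
F3 (26 nt, A=8 T=8 G=4 C=6): 3' end TTT has 0 G/C, need ≥2 ✗; GC 10/26 = 38.5%, outside 41.2–60.2% ✗; Tm = 2·16 + 4·10 = 72°C ✓ — fails.
F4 (21 nt, A=4 T=5 G=6 C=6): 3' end TCA has 1 G/C, need ≥2 ✗; GC 12/21 = 57.1% ✓; Tm = 2·9 + 4·12 = 66°C ✓ — fails.
F5 (24 nt, A=7 T=10 G=2 C=5): 3' end TAT has 0 G/C, need ≥2 ✗; GC 7/24 = 29.2%, outside 41.2–60.2% ✗; Tm = 2·17 + 4·7 = 62°C, outside 63–74°C ✗ — fails.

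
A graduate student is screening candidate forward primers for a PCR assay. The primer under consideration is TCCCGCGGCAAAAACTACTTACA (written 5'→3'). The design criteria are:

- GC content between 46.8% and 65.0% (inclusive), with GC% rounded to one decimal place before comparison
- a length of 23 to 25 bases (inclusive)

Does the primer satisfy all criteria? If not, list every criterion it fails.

Meets all criteria.

Base counts: A=8, T=4, G=3, C=8 (length 23).
GC content: GC 11/23 = 47.8% ✓
length: length 23 ✓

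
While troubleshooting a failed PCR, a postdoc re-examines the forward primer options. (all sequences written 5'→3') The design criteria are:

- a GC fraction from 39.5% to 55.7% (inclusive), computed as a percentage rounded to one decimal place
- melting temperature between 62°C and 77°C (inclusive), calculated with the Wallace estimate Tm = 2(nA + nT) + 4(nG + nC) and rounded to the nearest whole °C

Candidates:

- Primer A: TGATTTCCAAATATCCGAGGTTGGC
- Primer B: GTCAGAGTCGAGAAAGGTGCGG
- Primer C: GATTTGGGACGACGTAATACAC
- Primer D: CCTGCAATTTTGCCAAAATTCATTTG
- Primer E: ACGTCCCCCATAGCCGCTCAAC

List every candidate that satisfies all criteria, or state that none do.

Primer A and Primer C.

Primer A (25 nt, A=6 T=8 G=6 C=5): GC 11/25 = 44.0% ✓; Tm = 2·14 + 4·11 = 72°C ✓ — passes.
Primer B (22 nt, A=6 T=3 G=10 C=3): GC 13/22 = 59.1%, outside 39.5–55.7% ✗; Tm = 2·9 + 4·13 = 70°C ✓ — fails.
Primer C (22 nt, A=7 T=5 G=6 C=4): GC 10/22 = 45.5% ✓; Tm = 2·12 + 4·10 = 64°C ✓ — passes.
Primer D (26 nt, A=7 T=10 G=3 C=6): GC 9/26 = 34.6%, outside 39.5–55.7% ✗; Tm = 2·17 + 4·9 = 70°C ✓ — fails.
Primer E (22 nt, A=5 T=3 G=3 C=11): GC 14/22 = 63.6%, outside 39.5–55.7% ✗; Tm = 2·8 + 4·14 = 72°C ✓ — fails.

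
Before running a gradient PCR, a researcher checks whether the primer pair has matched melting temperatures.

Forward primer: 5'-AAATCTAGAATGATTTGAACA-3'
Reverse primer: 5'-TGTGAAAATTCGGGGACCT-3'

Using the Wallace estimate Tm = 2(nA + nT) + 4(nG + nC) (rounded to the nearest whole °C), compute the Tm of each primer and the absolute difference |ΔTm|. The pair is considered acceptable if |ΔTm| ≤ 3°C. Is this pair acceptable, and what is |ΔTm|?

|ΔTm| = 4°C; the pair is not acceptable.

Forward: A=10 T=6 G=3 C=2 → Tm = 2·16 + 4·5 = 52°C.
Reverse: A=5 T=5 G=6 C=3 → Tm = 2·10 + 4·9 = 56°C.
|ΔTm| = |52 − 56| = 4°C, > 3°C.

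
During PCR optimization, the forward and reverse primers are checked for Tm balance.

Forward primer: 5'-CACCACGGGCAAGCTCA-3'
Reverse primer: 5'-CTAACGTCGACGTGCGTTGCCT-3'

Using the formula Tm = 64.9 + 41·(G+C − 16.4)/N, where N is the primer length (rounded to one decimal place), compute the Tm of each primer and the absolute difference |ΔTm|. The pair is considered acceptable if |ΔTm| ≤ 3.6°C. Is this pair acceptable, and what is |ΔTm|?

Forward: G+C = 11, N = 17 → Tm = 64.9 + 41·(11 − 16.4)/17 = 51.9°C.
Reverse: G+C = 13, N = 22 → Tm = 64.9 + 41·(13 − 16.4)/22 = 58.6°C.
|ΔTm| = |51.9 − 58.6| = 6.7°C, > 3.6°C.

|ΔTm| = 6.7°C; the pair is not acceptable.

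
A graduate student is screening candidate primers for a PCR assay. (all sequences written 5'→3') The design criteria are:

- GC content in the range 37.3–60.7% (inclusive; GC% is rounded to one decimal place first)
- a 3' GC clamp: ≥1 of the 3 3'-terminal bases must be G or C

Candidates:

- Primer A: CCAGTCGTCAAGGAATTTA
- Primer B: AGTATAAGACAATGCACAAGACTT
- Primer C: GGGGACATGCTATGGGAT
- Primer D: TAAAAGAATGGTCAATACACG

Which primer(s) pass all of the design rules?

Primer A (19 nt, A=6 T=5 G=4 C=4): GC 8/19 = 42.1% ✓; 3' end TTA has 0 G/C, need ≥1 ✗ — fails.
Primer B (24 nt, A=11 T=5 G=4 C=4): GC 8/24 = 33.3%, outside 37.3–60.7% ✗; 3' end CTT has 1 G/C ✓ — fails.
Primer C (18 nt, A=4 T=4 G=8 C=2): GC 10/18 = 55.6% ✓; 3' end GAT has 1 G/C ✓ — passes.
Primer D (21 nt, A=10 T=4 G=4 C=3): GC 7/21 = 33.3%, outside 37.3–60.7% ✗; 3' end ACG has 2 G/C ✓ — fails.

Primer C only.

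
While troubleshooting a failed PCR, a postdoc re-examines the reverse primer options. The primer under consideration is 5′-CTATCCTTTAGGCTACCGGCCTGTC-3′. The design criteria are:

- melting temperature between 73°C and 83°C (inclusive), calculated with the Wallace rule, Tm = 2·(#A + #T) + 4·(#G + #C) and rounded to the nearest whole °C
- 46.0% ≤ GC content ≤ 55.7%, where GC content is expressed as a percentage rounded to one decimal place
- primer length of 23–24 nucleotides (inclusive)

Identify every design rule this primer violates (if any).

Base counts: A=3, T=8, G=5, C=9 (length 25).
Tm: Tm = 2·11 + 4·14 = 78°C ✓
GC content: GC 14/25 = 56.0%, outside 46.0–55.7% ✗
length: length 25, outside 23–24 ✗

Fails: GC content, length.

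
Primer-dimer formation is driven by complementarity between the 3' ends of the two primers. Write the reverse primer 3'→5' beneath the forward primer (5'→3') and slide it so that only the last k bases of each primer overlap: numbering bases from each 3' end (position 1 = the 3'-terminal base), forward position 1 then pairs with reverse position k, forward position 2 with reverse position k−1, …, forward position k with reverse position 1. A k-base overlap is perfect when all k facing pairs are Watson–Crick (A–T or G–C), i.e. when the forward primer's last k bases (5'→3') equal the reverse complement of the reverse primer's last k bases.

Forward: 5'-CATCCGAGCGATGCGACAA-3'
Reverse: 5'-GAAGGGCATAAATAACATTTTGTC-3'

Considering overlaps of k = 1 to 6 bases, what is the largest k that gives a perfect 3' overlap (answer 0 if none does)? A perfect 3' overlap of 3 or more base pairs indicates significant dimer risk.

Longest perfect overlap: 5 complementary base pairs; significant dimer risk (threshold 3).

Last 6 bases (5'→3') — forward …CGACAA, reverse …TTTGTC.
Reverse complement of the reverse primer's last 6 bases: GACAAA; its first k bases are the reverse complement of the reverse primer's last k bases, so a perfect k-base overlap needs the forward primer's last k bases to equal them.
Comparing (forward last k vs required): k=1: A vs G ✗; k=2: AA vs GA ✗; k=3: CAA vs GAC ✗; k=4: ACAA vs GACA ✗; k=5: GACAA vs GACAA ✓; k=6: CGACAA vs GACAAA ✗.
Only k = 5 is perfect, so the longest perfect 3' overlap is 5.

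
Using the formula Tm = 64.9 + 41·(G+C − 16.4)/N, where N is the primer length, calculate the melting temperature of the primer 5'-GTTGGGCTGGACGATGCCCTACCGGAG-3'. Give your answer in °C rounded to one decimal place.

67.3°C

Base counts: A=4, T=5, G=11, C=7; G+C = 18, N = 27.
Tm = 64.9 + 41·(18 − 16.4)/27 = 64.9 + 65.60/27 = 67.3°C.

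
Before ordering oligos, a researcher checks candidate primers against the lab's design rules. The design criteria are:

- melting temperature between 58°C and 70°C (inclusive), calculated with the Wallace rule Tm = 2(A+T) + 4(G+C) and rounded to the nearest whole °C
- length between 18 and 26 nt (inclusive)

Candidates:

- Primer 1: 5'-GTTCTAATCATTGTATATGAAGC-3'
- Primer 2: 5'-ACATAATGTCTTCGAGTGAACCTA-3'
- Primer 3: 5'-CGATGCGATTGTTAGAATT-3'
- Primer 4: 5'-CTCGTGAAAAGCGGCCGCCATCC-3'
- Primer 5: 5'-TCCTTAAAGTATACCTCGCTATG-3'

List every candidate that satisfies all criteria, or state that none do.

Primer 1, Primer 2 and Primer 5.

Primer 1 (23 nt, A=7 T=9 G=4 C=3): Tm = 2·16 + 4·7 = 60°C ✓; length 23 ✓ — passes.
Primer 2 (24 nt, A=8 T=7 G=4 C=5): Tm = 2·15 + 4·9 = 66°C ✓; length 24 ✓ — passes.
Primer 3 (19 nt, A=5 T=7 G=5 C=2): Tm = 2·12 + 4·7 = 52°C, outside 58–70°C ✗; length 19 ✓ — fails.
Primer 4 (23 nt, A=5 T=3 G=6 C=9): Tm = 2·8 + 4·15 = 76°C, outside 58–70°C ✗; length 23 ✓ — fails.
Primer 5 (23 nt, A=6 T=8 G=3 C=6): Tm = 2·14 + 4·9 = 64°C ✓; length 23 ✓ — passes.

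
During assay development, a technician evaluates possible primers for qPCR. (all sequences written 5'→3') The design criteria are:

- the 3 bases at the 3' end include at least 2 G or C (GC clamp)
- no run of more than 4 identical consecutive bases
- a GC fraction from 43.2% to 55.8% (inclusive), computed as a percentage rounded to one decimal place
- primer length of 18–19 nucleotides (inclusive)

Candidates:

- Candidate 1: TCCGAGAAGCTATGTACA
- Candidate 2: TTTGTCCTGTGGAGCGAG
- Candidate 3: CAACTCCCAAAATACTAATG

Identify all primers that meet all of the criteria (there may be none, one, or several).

Candidate 2 only.

Candidate 1 (18 nt, A=6 T=4 G=4 C=4): 3' end ACA has 1 G/C, need ≥2 ✗; longest run = 2 ✓; GC 8/18 = 44.4% ✓; length 18 ✓ — fails.
Candidate 2 (18 nt, A=2 T=6 G=7 C=3): 3' end GAG has 2 G/C ✓; longest run = 3 ✓; GC 10/18 = 55.6% ✓; length 18 ✓ — passes.
Candidate 3 (20 nt, A=9 T=4 G=1 C=6): 3' end ATG has 1 G/C, need ≥2 ✗; longest run = 4 ✓; GC 7/20 = 35.0%, outside 43.2–55.8% ✗; length 20, outside 18–19 ✗ — fails.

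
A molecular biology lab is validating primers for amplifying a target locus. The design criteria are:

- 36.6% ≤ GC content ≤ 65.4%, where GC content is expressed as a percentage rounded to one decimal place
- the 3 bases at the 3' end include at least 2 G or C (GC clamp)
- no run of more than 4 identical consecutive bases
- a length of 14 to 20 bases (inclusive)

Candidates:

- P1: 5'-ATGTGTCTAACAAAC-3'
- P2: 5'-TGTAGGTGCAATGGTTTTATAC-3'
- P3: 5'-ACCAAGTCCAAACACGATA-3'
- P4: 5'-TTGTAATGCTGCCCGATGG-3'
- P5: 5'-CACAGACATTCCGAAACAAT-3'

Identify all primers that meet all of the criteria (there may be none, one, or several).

P1 (15 nt, A=6 T=4 G=2 C=3): GC 5/15 = 33.3%, outside 36.6–65.4% ✗; 3' end AAC has 1 G/C, need ≥2 ✗; longest run = 3 ✓; length 15 ✓ — fails.
P2 (22 nt, A=5 T=9 G=6 C=2): GC 8/22 = 36.4%, outside 36.6–65.4% ✗; 3' end TAC has 1 G/C, need ≥2 ✗; longest run = 4 ✓; length 22, outside 14–20 ✗ — fails.
P3 (19 nt, A=9 T=2 G=2 C=6): GC 8/19 = 42.1% ✓; 3' end ATA has 0 G/C, need ≥2 ✗; longest run = 3 ✓; length 19 ✓ — fails.
P4 (19 nt, A=3 T=6 G=6 C=4): GC 10/19 = 52.6% ✓; 3' end TGG has 2 G/C ✓; longest run = 3 ✓; length 19 ✓ — passes.
P5 (20 nt, A=9 T=3 G=2 C=6): GC 8/20 = 40.0% ✓; 3' end AAT has 0 G/C, need ≥2 ✗; longest run = 3 ✓; length 20 ✓ — fails.

P4 only.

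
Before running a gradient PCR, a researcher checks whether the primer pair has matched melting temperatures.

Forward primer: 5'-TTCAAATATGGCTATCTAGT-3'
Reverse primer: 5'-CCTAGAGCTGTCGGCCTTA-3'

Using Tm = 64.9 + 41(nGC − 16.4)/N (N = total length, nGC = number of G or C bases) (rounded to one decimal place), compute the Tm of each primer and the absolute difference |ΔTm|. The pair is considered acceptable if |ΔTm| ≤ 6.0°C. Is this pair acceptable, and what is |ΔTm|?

|ΔTm| = 9.6°C; the pair is not acceptable.

Forward: G+C = 6, N = 20 → Tm = 64.9 + 41·(6 − 16.4)/20 = 43.6°C.
Reverse: G+C = 11, N = 19 → Tm = 64.9 + 41·(11 − 16.4)/19 = 53.2°C.
|ΔTm| = |43.6 − 53.2| = 9.6°C, > 6.0°C.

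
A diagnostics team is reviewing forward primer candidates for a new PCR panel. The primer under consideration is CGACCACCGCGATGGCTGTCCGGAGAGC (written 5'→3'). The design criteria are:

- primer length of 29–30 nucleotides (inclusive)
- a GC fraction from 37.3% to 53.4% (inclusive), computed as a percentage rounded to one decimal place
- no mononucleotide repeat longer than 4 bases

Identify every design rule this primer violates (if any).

Fails: length, GC content.

Base counts: A=5, T=3, G=10, C=10 (length 28).
length: length 28, outside 29–30 ✗
GC content: GC 20/28 = 71.4%, outside 37.3–53.4% ✗
homopolymer run: longest run = 2 ✓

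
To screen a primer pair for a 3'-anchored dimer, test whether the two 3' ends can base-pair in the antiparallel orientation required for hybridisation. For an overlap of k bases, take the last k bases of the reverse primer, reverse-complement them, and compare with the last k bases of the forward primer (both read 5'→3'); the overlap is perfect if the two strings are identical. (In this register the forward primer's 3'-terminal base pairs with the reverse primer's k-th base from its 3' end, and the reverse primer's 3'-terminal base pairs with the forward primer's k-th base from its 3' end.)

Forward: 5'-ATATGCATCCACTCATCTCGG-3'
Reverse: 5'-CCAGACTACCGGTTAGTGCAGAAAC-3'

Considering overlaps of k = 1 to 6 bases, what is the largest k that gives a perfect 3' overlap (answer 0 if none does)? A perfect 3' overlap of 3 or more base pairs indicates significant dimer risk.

Last 6 bases (5'→3') — forward …TCTCGG, reverse …AGAAAC.
Reverse complement of the reverse primer's last 6 bases: GTTTCT; its first k bases are the reverse complement of the reverse primer's last k bases, so a perfect k-base overlap needs the forward primer's last k bases to equal them.
Comparing (forward last k vs required): k=1: G vs G ✓; k=2: GG vs GT ✗; k=3: CGG vs GTT ✗; k=4: TCGG vs GTTT ✗; k=5: CTCGG vs GTTTC ✗; k=6: TCTCGG vs GTTTCT ✗.
Only k = 1 is perfect, so the longest perfect 3' overlap is 1.

Longest perfect overlap: 1 complementary base pair; below the dimer-risk threshold (threshold 3).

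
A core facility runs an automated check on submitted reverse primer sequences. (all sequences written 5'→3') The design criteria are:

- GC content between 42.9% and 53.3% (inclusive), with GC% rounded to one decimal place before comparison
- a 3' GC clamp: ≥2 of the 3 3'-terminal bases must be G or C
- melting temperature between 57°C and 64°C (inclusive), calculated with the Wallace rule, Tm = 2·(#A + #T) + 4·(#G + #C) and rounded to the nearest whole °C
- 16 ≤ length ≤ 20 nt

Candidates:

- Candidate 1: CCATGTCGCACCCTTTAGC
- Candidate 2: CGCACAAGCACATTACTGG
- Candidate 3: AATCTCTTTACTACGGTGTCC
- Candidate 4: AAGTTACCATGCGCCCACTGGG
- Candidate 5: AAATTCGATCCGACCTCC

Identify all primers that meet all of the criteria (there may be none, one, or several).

Candidate 2 only.

Candidate 1 (19 nt, A=3 T=5 G=3 C=8): GC 11/19 = 57.9%, outside 42.9–53.3% ✗; 3' end AGC has 2 G/C ✓; Tm = 2·8 + 4·11 = 60°C ✓; length 19 ✓ — fails.
Candidate 2 (19 nt, A=6 T=3 G=4 C=6): GC 10/19 = 52.6% ✓; 3' end TGG has 2 G/C ✓; Tm = 2·9 + 4·10 = 58°C ✓; length 19 ✓ — passes.
Candidate 3 (21 nt, A=4 T=8 G=3 C=6): GC 9/21 = 42.9% ✓; 3' end TCC has 2 G/C ✓; Tm = 2·12 + 4·9 = 60°C ✓; length 21, outside 16–20 ✗ — fails.
Candidate 4 (22 nt, A=5 T=4 G=6 C=7): GC 13/22 = 59.1%, outside 42.9–53.3% ✗; 3' end GGG has 3 G/C ✓; Tm = 2·9 + 4·13 = 70°C, outside 57–64°C ✗; length 22, outside 16–20 ✗ — fails.
Candidate 5 (18 nt, A=5 T=4 G=2 C=7): GC 9/18 = 50.0% ✓; 3' end TCC has 2 G/C ✓; Tm = 2·9 + 4·9 = 54°C, outside 57–64°C ✗; length 18 ✓ — fails.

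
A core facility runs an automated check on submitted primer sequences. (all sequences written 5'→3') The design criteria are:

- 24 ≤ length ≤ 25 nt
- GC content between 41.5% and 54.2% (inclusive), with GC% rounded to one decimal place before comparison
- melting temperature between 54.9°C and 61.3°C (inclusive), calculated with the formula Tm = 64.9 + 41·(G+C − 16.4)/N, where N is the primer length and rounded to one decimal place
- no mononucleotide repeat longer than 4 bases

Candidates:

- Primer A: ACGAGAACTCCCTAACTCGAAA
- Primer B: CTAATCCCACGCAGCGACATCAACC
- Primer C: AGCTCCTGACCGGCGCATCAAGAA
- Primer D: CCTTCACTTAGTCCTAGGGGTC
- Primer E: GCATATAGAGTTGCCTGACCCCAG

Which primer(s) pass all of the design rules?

Primer E only.

Primer A (22 nt, A=9 T=3 G=3 C=7): length 22, outside 24–25 ✗; GC 10/22 = 45.5% ✓; Tm = 64.9 + 41·(10 − 16.4)/22 = 53.0°C, outside 54.9–61.3°C ✗; longest run = 3 ✓ — fails.
Primer B (25 nt, A=8 T=3 G=3 C=11): length 25 ✓; GC 14/25 = 56.0%, outside 41.5–54.2% ✗; Tm = 64.9 + 41·(14 − 16.4)/25 = 61.0°C ✓; longest run = 3 ✓ — fails.
Primer C (24 nt, A=7 T=3 G=6 C=8): length 24 ✓; GC 14/24 = 58.3%, outside 41.5–54.2% ✗; Tm = 64.9 + 41·(14 − 16.4)/24 = 60.8°C ✓; longest run = 2 ✓ — fails.
Primer D (22 nt, A=3 T=7 G=5 C=7): length 22, outside 24–25 ✗; GC 12/22 = 54.5%, outside 41.5–54.2% ✗; Tm = 64.9 + 41·(12 − 16.4)/22 = 56.7°C ✓; longest run = 4 ✓ — fails.
Primer E (24 nt, A=6 T=5 G=6 C=7): length 24 ✓; GC 13/24 = 54.2% ✓; Tm = 64.9 + 41·(13 − 16.4)/24 = 59.1°C ✓; longest run = 4 ✓ — passes.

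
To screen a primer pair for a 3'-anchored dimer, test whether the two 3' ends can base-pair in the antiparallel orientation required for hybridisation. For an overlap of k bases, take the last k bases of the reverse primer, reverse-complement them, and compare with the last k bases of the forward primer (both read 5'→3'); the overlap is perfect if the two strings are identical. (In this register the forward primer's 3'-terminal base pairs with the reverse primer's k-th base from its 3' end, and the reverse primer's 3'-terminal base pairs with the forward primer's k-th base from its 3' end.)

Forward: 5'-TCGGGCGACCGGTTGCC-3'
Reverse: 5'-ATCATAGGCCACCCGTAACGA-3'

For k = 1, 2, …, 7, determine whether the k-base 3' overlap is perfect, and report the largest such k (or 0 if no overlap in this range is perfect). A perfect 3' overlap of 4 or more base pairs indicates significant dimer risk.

Longest perfect overlap: 0 complementary base pairs; below the dimer-risk threshold (threshold 4).

Last 7 bases (5'→3') — forward …GGTTGCC, reverse …GTAACGA.
Reverse complement of the reverse primer's last 7 bases: TCGTTAC; its first k bases are the reverse complement of the reverse primer's last k bases, so a perfect k-base overlap needs the forward primer's last k bases to equal them.
Comparing (forward last k vs required): k=1: C vs T ✗; k=2: CC vs TC ✗; k=3: GCC vs TCG ✗; k=4: TGCC vs TCGT ✗; k=5: TTGCC vs TCGTT ✗; k=6: GTTGCC vs TCGTTA ✗; k=7: GGTTGCC vs TCGTTAC ✗.
No overlap length from 1 to 7 is perfect, so the longest perfect 3' overlap is 0.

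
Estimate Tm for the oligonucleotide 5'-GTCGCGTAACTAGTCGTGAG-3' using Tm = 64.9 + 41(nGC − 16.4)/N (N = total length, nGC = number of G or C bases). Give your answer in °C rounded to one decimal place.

Base counts: A=4, T=5, G=7, C=4; G+C = 11, N = 20.
Tm = 64.9 + 41·(11 − 16.4)/20 = 64.9 + -221.40/20 = 53.8°C.

53.8°C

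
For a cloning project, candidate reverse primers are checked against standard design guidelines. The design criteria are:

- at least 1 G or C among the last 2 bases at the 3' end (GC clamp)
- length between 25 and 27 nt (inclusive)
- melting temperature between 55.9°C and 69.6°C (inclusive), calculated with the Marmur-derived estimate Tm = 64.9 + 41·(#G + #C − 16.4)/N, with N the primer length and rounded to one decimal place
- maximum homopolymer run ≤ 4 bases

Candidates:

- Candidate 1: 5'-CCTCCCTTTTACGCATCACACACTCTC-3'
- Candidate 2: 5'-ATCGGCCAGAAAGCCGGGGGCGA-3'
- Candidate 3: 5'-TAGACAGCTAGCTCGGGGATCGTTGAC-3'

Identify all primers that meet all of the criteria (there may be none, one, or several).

Candidate 1 (27 nt, A=5 T=8 G=1 C=13): 3' end TC has 1 G/C ✓; length 27 ✓; Tm = 64.9 + 41·(14 − 16.4)/27 = 61.3°C ✓; longest run = 4 ✓ — passes.
Candidate 2 (23 nt, A=6 T=1 G=10 C=6): 3' end GA has 1 G/C ✓; length 23, outside 25–27 ✗; Tm = 64.9 + 41·(16 − 16.4)/23 = 64.2°C ✓; longest run = 5, exceeds 4 ✗ — fails.
Candidate 3 (27 nt, A=6 T=6 G=9 C=6): 3' end AC has 1 G/C ✓; length 27 ✓; Tm = 64.9 + 41·(15 − 16.4)/27 = 62.8°C ✓; longest run = 4 ✓ — passes.

Candidate 1 and Candidate 3.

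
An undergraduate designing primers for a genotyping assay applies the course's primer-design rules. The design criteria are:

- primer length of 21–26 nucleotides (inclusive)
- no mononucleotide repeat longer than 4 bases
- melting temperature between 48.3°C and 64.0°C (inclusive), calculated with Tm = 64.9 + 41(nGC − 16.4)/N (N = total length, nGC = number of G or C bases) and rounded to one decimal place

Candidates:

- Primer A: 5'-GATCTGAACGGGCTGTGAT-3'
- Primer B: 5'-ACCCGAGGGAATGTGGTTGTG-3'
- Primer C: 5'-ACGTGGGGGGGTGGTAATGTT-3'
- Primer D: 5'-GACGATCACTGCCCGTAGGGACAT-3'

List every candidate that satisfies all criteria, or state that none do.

Primer B and Primer D.

Primer A (19 nt, A=4 T=5 G=7 C=3): length 19, outside 21–26 ✗; longest run = 3 ✓; Tm = 64.9 + 41·(10 − 16.4)/19 = 51.1°C ✓ — fails.
Primer B (21 nt, A=4 T=5 G=9 C=3): length 21 ✓; longest run = 3 ✓; Tm = 64.9 + 41·(12 − 16.4)/21 = 56.3°C ✓ — passes.
Primer C (21 nt, A=3 T=6 G=11 C=1): length 21 ✓; longest run = 7, exceeds 4 ✗; Tm = 64.9 + 41·(12 − 16.4)/21 = 56.3°C ✓ — fails.
Primer D (24 nt, A=6 T=4 G=7 C=7): length 24 ✓; longest run = 3 ✓; Tm = 64.9 + 41·(14 − 16.4)/24 = 60.8°C ✓ — passes.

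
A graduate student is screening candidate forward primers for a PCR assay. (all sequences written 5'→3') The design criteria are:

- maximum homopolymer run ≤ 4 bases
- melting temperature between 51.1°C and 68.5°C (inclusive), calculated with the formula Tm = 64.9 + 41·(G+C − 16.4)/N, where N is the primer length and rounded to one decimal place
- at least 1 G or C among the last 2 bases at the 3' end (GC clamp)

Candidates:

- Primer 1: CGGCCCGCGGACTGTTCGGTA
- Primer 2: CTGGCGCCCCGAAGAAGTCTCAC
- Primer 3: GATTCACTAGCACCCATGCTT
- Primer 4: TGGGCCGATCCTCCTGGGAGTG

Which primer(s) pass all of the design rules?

Primer 1 (21 nt, A=2 T=4 G=8 C=7): longest run = 3 ✓; Tm = 64.9 + 41·(15 − 16.4)/21 = 62.2°C ✓; 3' end TA has 0 G/C, need ≥1 ✗ — fails.
Primer 2 (23 nt, A=5 T=3 G=6 C=9): longest run = 4 ✓; Tm = 64.9 + 41·(15 − 16.4)/23 = 62.4°C ✓; 3' end AC has 1 G/C ✓ — passes.
Primer 3 (21 nt, A=5 T=6 G=3 C=7): longest run = 3 ✓; Tm = 64.9 + 41·(10 − 16.4)/21 = 52.4°C ✓; 3' end TT has 0 G/C, need ≥1 ✗ — fails.
Primer 4 (22 nt, A=2 T=5 G=9 C=6): longest run = 3 ✓; Tm = 64.9 + 41·(15 − 16.4)/22 = 62.3°C ✓; 3' end TG has 1 G/C ✓ — passes.

Primer 2 and Primer 4.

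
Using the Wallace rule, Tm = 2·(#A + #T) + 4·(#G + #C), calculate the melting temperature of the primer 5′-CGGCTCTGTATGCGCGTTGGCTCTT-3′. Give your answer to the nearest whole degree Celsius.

80°C

Base counts: A=1, T=9, G=8, C=7 (length 25).
Tm = 2·(1+9) + 4·(8+7) = 2·10 + 4·15 = 20 + 60 = 80°C.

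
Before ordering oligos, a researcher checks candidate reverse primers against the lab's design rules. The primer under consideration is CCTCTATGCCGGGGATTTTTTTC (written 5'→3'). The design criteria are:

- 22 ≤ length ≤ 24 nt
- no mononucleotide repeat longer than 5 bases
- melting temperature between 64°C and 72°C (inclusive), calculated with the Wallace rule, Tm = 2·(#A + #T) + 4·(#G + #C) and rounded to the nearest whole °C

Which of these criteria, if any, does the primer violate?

Fails: homopolymer run.

Base counts: A=2, T=10, G=5, C=6 (length 23).
length: length 23 ✓
homopolymer run: longest run = 7, exceeds 5 ✗
Tm: Tm = 2·12 + 4·11 = 68°C ✓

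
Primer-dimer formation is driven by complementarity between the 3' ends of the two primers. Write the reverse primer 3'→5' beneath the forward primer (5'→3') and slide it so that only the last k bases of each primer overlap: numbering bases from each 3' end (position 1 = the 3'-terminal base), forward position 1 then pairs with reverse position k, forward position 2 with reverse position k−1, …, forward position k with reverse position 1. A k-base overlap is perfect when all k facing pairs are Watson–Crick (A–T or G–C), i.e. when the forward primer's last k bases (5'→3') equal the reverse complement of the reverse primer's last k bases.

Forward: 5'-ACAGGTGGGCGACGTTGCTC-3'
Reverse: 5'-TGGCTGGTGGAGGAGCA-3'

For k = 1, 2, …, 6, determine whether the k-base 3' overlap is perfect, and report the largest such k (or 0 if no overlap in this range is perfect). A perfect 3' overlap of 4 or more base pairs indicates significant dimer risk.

Last 6 bases (5'→3') — forward …TTGCTC, reverse …GGAGCA.
Reverse complement of the reverse primer's last 6 bases: TGCTCC; its first k bases are the reverse complement of the reverse primer's last k bases, so a perfect k-base overlap needs the forward primer's last k bases to equal them.
Comparing (forward last k vs required): k=1: C vs T ✗; k=2: TC vs TG ✗; k=3: CTC vs TGC ✗; k=4: GCTC vs TGCT ✗; k=5: TGCTC vs TGCTC ✓; k=6: TTGCTC vs TGCTCC ✗.
Only k = 5 is perfect, so the longest perfect 3' overlap is 5.

Longest perfect overlap: 5 complementary base pairs; significant dimer risk (threshold 4).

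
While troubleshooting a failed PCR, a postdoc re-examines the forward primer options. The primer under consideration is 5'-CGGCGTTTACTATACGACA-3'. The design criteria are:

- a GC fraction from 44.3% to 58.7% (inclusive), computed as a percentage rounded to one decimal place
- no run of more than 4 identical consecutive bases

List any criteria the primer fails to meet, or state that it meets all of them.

Meets all criteria.

Base counts: A=5, T=5, G=4, C=5 (length 19).
GC content: GC 9/19 = 47.4% ✓
homopolymer run: longest run = 3 ✓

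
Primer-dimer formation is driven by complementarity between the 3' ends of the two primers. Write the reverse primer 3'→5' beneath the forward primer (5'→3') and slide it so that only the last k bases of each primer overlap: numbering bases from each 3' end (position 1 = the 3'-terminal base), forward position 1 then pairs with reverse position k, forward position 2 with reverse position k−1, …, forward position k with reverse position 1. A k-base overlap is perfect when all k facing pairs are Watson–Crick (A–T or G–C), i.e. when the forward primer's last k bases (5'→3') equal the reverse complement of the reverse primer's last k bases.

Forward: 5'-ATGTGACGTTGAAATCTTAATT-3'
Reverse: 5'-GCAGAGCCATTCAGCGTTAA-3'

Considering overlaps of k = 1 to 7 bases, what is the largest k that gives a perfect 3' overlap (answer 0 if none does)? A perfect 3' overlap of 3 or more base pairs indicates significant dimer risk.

Longest perfect overlap: 2 complementary base pairs; below the dimer-risk threshold (threshold 3).

Last 7 bases (5'→3') — forward …CTTAATT, reverse …GCGTTAA.
Reverse complement of the reverse primer's last 7 bases: TTAACGC; its first k bases are the reverse complement of the reverse primer's last k bases, so a perfect k-base overlap needs the forward primer's last k bases to equal them.
Comparing (forward last k vs required): k=1: T vs T ✓; k=2: TT vs TT ✓; k=3: ATT vs TTA ✗; k=4: AATT vs TTAA ✗; k=5: TAATT vs TTAAC ✗; k=6: TTAATT vs TTAACG ✗; k=7: CTTAATT vs TTAACGC ✗.
Perfect overlaps at k = 1, 2; the largest is 2.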